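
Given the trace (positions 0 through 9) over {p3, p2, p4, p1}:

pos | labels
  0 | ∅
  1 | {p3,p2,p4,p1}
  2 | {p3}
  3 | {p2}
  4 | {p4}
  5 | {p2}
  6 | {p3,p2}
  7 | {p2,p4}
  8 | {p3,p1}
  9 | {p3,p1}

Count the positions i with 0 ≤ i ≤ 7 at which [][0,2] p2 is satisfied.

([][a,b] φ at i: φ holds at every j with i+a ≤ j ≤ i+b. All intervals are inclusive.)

1

Evaluate at each i in [0,7]:
  i=0: ✗ (fails at j=0)
  i=1: ✗ (fails at j=2)
  i=2: ✗ (fails at j=2)
  i=3: ✗ (fails at j=4)
  i=4: ✗ (fails at j=4)
  i=5: ✓ (all of [5,7])
  i=6: ✗ (fails at j=8)
  i=7: ✗ (fails at j=8)
Positions where it holds: {5} → 1.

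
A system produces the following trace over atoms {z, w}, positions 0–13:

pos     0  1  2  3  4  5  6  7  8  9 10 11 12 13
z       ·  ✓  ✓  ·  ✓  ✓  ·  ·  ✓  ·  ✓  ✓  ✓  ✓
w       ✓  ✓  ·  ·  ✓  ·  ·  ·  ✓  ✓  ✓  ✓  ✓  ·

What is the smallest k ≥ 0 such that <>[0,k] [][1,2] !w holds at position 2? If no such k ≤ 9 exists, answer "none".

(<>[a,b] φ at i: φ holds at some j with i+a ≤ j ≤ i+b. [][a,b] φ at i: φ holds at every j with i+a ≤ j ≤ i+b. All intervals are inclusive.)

2

Scan j = 2,3,… for [][1,2] !w:
  j=2: fails
  j=3: fails
  j=4: holds
First hit at j=4, so smallest k = 4-2 = 2.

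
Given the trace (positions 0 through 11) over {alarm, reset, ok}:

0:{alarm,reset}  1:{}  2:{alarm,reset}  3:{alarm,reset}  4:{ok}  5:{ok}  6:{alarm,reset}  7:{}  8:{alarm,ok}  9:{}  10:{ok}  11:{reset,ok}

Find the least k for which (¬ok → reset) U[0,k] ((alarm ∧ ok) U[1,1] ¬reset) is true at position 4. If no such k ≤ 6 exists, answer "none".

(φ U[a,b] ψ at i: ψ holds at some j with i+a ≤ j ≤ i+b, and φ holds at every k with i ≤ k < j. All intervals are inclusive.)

none

Need earliest j ≥ 4 with ((alarm ∧ ok) U[1,1] ¬reset), and (¬ok → reset) at every k in [4,j-1].
  j=4: rhs fails.
  j=5: rhs fails.
  j=6: rhs fails.
  j=7: rhs fails.
  j=8: rhs holds but lhs fails at k=7.
  j=9: rhs fails.
  j=10: rhs fails.
No witness within the range → none.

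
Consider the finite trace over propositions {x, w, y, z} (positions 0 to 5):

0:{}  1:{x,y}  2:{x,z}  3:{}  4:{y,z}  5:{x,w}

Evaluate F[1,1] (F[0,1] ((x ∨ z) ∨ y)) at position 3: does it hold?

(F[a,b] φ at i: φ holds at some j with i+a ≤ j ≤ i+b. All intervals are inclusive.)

True

Check F[0,1] ((x ∨ z) ∨ y) at each j in [4,4]:
  j=4: holds (witness at 4)
Found at j=4 → formula holds.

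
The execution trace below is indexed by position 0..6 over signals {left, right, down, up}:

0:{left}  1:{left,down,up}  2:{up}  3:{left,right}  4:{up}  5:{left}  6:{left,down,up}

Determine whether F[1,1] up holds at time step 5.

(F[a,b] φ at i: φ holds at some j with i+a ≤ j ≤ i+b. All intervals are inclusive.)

Yes

Check up at each j in [6,6]:
  j=6: true
Found at j=6 → formula holds.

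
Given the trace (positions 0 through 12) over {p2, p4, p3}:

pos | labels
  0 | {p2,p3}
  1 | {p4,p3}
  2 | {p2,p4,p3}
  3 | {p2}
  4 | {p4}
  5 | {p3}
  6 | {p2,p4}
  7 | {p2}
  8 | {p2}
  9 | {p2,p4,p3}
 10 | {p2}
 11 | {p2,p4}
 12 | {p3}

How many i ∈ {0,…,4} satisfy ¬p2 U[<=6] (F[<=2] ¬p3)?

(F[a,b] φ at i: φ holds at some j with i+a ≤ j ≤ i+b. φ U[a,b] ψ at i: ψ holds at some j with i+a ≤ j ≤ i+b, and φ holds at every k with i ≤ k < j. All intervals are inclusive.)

Evaluate at each i in [0,4]:
  i=0: ✗ (lhs fails at k=0 before rhs at j=1)
  i=1: ✓ (rhs at j=1)
  i=2: ✓ (rhs at j=2)
  i=3: ✓ (rhs at j=3)
  i=4: ✓ (rhs at j=4)
Positions where it holds: {1, 2, 3, 4} → 4.

4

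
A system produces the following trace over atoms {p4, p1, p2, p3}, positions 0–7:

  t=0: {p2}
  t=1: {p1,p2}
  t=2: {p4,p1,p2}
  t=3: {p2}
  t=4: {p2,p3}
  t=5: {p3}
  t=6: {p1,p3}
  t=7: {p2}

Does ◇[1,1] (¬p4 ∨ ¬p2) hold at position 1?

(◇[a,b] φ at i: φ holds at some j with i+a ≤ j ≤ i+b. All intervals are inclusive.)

Does not hold

Check (¬p4 ∨ ¬p2) at each j in [2,2]:
  j=2: false
No position in the window satisfies it → formula fails.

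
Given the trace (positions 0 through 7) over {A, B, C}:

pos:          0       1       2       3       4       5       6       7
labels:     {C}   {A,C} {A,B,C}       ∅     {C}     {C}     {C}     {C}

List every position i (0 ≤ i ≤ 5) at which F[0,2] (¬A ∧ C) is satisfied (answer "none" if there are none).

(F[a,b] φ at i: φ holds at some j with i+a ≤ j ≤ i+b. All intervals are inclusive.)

Evaluate at each i in [0,5]:
  i=0: ✓ (witness j=0)
  i=1: ✗ (none in [1,3])
  i=2: ✓ (witness j=4)
  i=3: ✓ (witness j=4)
  i=4: ✓ (witness j=4)
  i=5: ✓ (witness j=5)

0, 2, 3, 4, 5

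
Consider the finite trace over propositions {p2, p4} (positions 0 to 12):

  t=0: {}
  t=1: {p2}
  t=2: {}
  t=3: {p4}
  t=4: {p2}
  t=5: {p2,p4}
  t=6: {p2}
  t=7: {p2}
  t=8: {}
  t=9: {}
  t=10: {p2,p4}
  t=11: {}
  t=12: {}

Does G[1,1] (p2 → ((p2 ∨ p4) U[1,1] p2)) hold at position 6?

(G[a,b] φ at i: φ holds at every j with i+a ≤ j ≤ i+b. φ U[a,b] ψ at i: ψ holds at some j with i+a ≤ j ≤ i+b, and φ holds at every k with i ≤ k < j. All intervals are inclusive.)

Check (p2 → ((p2 ∨ p4) U[1,1] p2)) at every j in [7,7]:
  j=7: antecedent true; consequent fails → ✗
Fails at j=7 → formula fails.

No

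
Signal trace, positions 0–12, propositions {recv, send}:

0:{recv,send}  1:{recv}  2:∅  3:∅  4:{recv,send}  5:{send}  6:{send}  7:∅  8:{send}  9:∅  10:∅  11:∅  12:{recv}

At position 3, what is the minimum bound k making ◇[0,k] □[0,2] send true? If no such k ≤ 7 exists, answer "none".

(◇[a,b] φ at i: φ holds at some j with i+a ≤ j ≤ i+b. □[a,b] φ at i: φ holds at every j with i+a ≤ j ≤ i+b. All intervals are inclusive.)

1

Scan j = 3,4,… for □[0,2] send:
  j=3: fails
  j=4: holds
First hit at j=4, so smallest k = 4-3 = 1.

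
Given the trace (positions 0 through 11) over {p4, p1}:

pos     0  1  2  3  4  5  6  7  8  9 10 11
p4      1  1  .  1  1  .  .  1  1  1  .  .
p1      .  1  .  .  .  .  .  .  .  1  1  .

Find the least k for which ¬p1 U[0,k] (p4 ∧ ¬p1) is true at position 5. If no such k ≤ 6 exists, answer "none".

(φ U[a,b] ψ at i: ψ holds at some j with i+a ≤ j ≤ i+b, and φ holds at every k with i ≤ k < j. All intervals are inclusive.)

2

Need earliest j ≥ 5 with (p4 ∧ ¬p1), and ¬p1 at every k in [5,j-1].
  j=5: rhs fails.
  j=6: rhs fails.
  j=7: rhs holds; lhs holds on [5,6]. k = 2.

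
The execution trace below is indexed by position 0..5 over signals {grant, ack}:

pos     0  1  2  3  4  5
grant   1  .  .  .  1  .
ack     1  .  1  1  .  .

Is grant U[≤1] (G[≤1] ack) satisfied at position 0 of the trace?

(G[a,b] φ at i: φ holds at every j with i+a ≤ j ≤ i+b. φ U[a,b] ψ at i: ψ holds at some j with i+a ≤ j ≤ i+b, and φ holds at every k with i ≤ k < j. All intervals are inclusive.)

No

Need some j in [0,1] with G[≤1] ack, and grant at every k in [0,j-1].
  j=0: G[≤1] ack — fails at 1.
  j=1: G[≤1] ack — fails at 1.
No j in the window works → until fails.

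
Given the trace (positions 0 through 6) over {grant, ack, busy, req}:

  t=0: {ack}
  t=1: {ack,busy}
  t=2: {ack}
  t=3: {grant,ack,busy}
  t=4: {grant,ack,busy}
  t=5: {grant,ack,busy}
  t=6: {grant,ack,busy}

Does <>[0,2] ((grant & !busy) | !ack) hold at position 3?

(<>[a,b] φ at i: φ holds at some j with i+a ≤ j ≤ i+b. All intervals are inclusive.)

Does not hold

Check ((grant & !busy) | !ack) at each j in [3,5]:
  j=3: false
  j=4: false
  j=5: false
No position in the window satisfies it → formula fails.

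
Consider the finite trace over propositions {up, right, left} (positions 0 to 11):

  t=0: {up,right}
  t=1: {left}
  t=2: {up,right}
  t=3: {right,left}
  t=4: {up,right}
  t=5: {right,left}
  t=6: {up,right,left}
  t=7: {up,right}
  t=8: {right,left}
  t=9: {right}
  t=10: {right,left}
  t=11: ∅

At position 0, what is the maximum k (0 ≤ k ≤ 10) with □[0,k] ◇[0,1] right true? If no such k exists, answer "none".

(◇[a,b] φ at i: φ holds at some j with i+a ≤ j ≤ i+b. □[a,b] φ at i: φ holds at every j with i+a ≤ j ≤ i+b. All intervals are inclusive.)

10

◇[0,1] right must hold from j=0 onward; find where it first fails.
  j=0: holds
  j=1: holds
  j=2: holds
  j=3: holds
  j=4: holds
  j=5: holds
  j=6: holds
  j=7: holds
  j=8: holds
  j=9: holds
  j=10: holds
Holds through j=10; largest k = 10.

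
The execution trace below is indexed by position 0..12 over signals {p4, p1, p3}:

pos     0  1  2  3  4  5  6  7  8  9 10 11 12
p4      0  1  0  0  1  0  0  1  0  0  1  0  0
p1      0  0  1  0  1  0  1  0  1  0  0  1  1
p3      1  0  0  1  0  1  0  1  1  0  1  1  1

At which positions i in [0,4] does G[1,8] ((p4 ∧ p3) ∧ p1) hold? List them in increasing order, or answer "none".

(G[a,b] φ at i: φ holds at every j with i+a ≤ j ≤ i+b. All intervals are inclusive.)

none

Evaluate at each i in [0,4]:
  i=0: ✗ (fails at j=1)
  i=1: ✗ (fails at j=2)
  i=2: ✗ (fails at j=3)
  i=3: ✗ (fails at j=4)
  i=4: ✗ (fails at j=5)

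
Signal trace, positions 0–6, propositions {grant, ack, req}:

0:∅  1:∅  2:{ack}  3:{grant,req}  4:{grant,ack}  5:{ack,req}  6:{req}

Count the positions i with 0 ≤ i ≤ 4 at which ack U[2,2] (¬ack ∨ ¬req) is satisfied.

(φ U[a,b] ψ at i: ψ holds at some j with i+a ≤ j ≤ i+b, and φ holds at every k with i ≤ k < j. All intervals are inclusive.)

Evaluate at each i in [0,4]:
  i=0: ✗ (lhs fails at k=0 before rhs at j=2)
  i=1: ✗ (lhs fails at k=1 before rhs at j=3)
  i=2: ✗ (lhs fails at k=3 before rhs at j=4)
  i=3: ✗ (no rhs in [5,5])
  i=4: ✓ (rhs at j=6; lhs holds on [4,5])
Positions where it holds: {4} → 1.

1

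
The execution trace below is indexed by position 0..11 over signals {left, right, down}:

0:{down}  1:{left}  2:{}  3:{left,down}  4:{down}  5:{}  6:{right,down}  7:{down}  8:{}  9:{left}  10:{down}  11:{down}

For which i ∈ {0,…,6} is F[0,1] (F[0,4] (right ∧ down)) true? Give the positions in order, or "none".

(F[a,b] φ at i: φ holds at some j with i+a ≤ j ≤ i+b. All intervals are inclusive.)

Evaluate at each i in [0,6]:
  i=0: ✗ (none in [0,1])
  i=1: ✓ (witness j=2)
  i=2: ✓ (witness j=2)
  i=3: ✓ (witness j=3)
  i=4: ✓ (witness j=4)
  i=5: ✓ (witness j=5)
  i=6: ✓ (witness j=6)

1, 2, 3, 4, 5, 6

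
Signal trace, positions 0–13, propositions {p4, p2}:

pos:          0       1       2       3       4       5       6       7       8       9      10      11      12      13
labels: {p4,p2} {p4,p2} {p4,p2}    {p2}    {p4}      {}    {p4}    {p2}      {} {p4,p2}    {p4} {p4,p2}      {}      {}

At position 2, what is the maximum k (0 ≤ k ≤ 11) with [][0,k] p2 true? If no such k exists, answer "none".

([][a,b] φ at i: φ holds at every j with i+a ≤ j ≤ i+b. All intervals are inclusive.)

1

p2 must hold from j=2 onward; find where it first fails.
  j=2: holds
  j=3: holds
  j=4: fails
Holds on [2,3], so largest k = 1.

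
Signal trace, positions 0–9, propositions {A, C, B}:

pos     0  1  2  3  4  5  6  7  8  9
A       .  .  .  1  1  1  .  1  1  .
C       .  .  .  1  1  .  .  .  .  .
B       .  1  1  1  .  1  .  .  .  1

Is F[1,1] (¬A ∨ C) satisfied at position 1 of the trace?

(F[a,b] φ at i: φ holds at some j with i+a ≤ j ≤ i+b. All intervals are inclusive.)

Check (¬A ∨ C) at each j in [2,2]:
  j=2: true
Found at j=2 → formula holds.

True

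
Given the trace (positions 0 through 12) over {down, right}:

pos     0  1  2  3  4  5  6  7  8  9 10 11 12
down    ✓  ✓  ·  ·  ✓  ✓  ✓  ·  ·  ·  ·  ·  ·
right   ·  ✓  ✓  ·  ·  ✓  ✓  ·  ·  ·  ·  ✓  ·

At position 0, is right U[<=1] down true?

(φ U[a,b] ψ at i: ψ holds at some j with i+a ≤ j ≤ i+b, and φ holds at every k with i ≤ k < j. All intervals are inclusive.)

Yes

Need some j in [0,1] with down, and right at every k in [0,j-1].
  j=0: down holds; no prefix to check → satisfied.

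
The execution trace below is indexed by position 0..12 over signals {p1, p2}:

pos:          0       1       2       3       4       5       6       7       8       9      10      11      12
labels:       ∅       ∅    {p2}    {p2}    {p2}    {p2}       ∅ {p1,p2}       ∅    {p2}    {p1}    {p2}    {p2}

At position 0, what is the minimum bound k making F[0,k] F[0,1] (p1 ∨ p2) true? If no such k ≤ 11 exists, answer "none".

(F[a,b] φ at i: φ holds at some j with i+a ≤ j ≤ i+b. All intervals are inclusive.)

1

Scan j = 0,1,… for F[0,1] (p1 ∨ p2):
  j=0: fails
  j=1: holds
First hit at j=1, so smallest k = 1-0 = 1.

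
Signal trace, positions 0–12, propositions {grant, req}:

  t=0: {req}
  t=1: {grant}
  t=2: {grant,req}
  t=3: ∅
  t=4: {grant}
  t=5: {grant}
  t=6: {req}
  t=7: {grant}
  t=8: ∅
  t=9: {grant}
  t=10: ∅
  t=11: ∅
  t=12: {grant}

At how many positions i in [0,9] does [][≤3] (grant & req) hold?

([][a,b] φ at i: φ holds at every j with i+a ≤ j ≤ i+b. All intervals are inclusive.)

Evaluate at each i in [0,9]:
  i=0: ✗ (fails at j=0)
  i=1: ✗ (fails at j=1)
  i=2: ✗ (fails at j=3)
  i=3: ✗ (fails at j=3)
  i=4: ✗ (fails at j=4)
  i=5: ✗ (fails at j=5)
  i=6: ✗ (fails at j=6)
  i=7: ✗ (fails at j=7)
  i=8: ✗ (fails at j=8)
  i=9: ✗ (fails at j=9)
Positions where it holds: {} → 0.

0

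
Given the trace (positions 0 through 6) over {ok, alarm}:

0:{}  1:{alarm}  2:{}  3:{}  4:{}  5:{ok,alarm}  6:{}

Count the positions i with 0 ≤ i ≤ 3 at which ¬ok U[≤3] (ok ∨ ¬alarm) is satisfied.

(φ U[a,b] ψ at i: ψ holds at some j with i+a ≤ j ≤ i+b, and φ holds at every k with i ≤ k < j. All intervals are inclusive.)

Evaluate at each i in [0,3]:
  i=0: ✓ (rhs at j=0)
  i=1: ✓ (rhs at j=2; lhs holds on [1,1])
  i=2: ✓ (rhs at j=2)
  i=3: ✓ (rhs at j=3)
Positions where it holds: {0, 1, 2, 3} → 4.

4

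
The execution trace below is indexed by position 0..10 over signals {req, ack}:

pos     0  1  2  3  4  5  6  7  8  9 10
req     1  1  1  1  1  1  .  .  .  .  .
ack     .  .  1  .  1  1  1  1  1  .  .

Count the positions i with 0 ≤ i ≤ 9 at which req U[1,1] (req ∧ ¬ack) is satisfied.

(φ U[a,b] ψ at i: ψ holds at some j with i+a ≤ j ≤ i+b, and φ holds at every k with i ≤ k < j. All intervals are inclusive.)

2

Evaluate at each i in [0,9]:
  i=0: ✓ (rhs at j=1; lhs holds on [0,0])
  i=1: ✗ (no rhs in [2,2])
  i=2: ✓ (rhs at j=3; lhs holds on [2,2])
  i=3: ✗ (no rhs in [4,4])
  i=4: ✗ (no rhs in [5,5])
  i=5: ✗ (no rhs in [6,6])
  i=6: ✗ (no rhs in [7,7])
  i=7: ✗ (no rhs in [8,8])
  i=8: ✗ (no rhs in [9,9])
  i=9: ✗ (no rhs in [10,10])
Positions where it holds: {0, 2} → 2.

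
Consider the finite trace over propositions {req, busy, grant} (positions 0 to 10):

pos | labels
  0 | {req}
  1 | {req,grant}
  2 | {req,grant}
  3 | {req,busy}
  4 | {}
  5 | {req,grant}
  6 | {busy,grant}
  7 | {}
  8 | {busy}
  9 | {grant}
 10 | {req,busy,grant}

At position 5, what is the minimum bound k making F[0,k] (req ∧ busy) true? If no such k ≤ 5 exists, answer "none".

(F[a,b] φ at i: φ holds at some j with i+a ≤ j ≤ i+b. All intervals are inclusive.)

5

Scan j = 5,6,… for (req ∧ busy):
  j=5: fails
  j=6: fails
  j=7: fails
  j=8: fails
  j=9: fails
  j=10: holds
First hit at j=10, so smallest k = 10-5 = 5.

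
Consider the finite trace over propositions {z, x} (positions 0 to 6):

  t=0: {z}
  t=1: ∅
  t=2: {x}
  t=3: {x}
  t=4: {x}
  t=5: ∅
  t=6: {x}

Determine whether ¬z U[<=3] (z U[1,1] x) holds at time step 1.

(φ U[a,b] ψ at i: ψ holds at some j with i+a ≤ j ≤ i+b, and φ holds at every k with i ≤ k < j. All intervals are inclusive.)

False

Need some j in [1,4] with (z U[1,1] x), and ¬z at every k in [1,j-1].
  j=1: (z U[1,1] x) — fails.
  j=2: (z U[1,1] x) — fails.
  j=3: (z U[1,1] x) — fails.
  j=4: (z U[1,1] x) — fails.
No j in the window works → until fails.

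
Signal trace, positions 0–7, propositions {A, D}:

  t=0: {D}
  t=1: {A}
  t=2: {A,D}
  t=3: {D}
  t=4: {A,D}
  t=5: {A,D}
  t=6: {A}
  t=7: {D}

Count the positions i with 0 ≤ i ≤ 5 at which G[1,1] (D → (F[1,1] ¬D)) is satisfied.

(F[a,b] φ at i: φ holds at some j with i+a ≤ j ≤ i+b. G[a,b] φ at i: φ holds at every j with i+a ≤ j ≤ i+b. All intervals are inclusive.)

Evaluate at each i in [0,5]:
  i=0: ✓ (all of [1,1])
  i=1: ✗ (fails at j=2)
  i=2: ✗ (fails at j=3)
  i=3: ✗ (fails at j=4)
  i=4: ✓ (all of [5,5])
  i=5: ✓ (all of [6,6])
Positions where it holds: {0, 4, 5} → 3.

3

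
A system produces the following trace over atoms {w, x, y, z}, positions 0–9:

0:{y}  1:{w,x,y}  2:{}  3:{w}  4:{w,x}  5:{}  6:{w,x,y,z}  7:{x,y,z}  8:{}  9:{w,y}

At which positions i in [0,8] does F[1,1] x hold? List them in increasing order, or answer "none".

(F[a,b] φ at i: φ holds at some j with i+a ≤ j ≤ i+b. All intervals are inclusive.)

Evaluate at each i in [0,8]:
  i=0: ✓ (witness j=1)
  i=1: ✗ (none in [2,2])
  i=2: ✗ (none in [3,3])
  i=3: ✓ (witness j=4)
  i=4: ✗ (none in [5,5])
  i=5: ✓ (witness j=6)
  i=6: ✓ (witness j=7)
  i=7: ✗ (none in [8,8])
  i=8: ✗ (none in [9,9])

0, 3, 5, 6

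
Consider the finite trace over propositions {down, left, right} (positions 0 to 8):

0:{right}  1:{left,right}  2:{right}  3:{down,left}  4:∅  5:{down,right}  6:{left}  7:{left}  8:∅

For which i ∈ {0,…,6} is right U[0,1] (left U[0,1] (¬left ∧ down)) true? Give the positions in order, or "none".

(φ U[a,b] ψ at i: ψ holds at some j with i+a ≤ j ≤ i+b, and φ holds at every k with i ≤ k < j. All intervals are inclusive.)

Evaluate at each i in [0,6]:
  i=0: ✗ (no rhs in [0,1])
  i=1: ✗ (no rhs in [1,2])
  i=2: ✗ (no rhs in [2,3])
  i=3: ✗ (no rhs in [3,4])
  i=4: ✗ (lhs fails at k=4 before rhs at j=5)
  i=5: ✓ (rhs at j=5)
  i=6: ✗ (no rhs in [6,7])

5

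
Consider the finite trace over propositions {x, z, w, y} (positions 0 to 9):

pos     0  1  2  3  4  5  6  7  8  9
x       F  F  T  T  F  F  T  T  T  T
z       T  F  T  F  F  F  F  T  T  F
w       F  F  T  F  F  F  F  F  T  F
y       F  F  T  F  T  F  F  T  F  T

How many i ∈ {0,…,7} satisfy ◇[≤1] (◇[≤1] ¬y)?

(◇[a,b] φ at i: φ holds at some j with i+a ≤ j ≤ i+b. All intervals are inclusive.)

8

Evaluate at each i in [0,7]:
  i=0: ✓ (witness j=0)
  i=1: ✓ (witness j=1)
  i=2: ✓ (witness j=2)
  i=3: ✓ (witness j=3)
  i=4: ✓ (witness j=4)
  i=5: ✓ (witness j=5)
  i=6: ✓ (witness j=6)
  i=7: ✓ (witness j=7)
Positions where it holds: {0, 1, 2, 3, 4, 5, 6, 7} → 8.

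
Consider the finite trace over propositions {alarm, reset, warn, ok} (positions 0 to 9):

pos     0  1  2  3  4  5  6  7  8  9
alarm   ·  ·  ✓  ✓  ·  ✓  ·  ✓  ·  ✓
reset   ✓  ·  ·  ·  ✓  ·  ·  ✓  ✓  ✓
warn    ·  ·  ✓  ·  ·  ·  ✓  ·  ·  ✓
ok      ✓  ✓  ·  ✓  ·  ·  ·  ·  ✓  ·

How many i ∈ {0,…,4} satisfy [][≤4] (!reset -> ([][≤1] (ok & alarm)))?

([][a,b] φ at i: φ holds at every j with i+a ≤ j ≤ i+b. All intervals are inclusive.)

0

Evaluate at each i in [0,4]:
  i=0: ✗ (fails at j=1)
  i=1: ✗ (fails at j=1)
  i=2: ✗ (fails at j=2)
  i=3: ✗ (fails at j=3)
  i=4: ✗ (fails at j=5)
Positions where it holds: {} → 0.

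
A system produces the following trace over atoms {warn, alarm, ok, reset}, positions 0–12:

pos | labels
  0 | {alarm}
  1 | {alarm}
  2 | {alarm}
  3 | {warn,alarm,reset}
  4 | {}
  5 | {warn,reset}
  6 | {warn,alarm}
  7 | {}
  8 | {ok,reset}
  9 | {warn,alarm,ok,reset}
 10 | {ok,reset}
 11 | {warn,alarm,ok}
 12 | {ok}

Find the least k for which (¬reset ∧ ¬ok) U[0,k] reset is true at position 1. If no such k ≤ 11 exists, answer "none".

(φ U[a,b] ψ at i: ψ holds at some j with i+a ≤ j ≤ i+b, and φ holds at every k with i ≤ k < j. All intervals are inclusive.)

Need earliest j ≥ 1 with reset, and (¬reset ∧ ¬ok) at every k in [1,j-1].
  j=1: rhs fails.
  j=2: rhs fails.
  j=3: rhs holds; lhs holds on [1,2]. k = 2.

2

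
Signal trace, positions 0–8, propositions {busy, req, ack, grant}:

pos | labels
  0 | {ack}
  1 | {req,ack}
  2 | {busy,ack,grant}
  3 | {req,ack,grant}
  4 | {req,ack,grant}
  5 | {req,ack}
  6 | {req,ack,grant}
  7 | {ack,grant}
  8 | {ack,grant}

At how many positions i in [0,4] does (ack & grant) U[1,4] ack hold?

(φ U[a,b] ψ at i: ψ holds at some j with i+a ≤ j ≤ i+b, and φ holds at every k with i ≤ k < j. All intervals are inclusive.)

3

Evaluate at each i in [0,4]:
  i=0: ✗ (lhs fails at k=0 before rhs at j=1)
  i=1: ✗ (lhs fails at k=1 before rhs at j=2)
  i=2: ✓ (rhs at j=3; lhs holds on [2,2])
  i=3: ✓ (rhs at j=4; lhs holds on [3,3])
  i=4: ✓ (rhs at j=5; lhs holds on [4,4])
Positions where it holds: {2, 3, 4} → 3.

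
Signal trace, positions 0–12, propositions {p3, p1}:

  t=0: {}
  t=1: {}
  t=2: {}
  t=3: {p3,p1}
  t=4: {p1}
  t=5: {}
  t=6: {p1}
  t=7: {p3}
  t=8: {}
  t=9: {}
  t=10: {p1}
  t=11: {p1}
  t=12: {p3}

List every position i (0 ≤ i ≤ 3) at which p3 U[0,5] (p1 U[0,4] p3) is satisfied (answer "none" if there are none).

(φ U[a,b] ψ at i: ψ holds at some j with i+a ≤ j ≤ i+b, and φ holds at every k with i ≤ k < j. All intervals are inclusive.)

3

Evaluate at each i in [0,3]:
  i=0: ✗ (lhs fails at k=0 before rhs at j=3)
  i=1: ✗ (lhs fails at k=1 before rhs at j=3)
  i=2: ✗ (lhs fails at k=2 before rhs at j=3)
  i=3: ✓ (rhs at j=3)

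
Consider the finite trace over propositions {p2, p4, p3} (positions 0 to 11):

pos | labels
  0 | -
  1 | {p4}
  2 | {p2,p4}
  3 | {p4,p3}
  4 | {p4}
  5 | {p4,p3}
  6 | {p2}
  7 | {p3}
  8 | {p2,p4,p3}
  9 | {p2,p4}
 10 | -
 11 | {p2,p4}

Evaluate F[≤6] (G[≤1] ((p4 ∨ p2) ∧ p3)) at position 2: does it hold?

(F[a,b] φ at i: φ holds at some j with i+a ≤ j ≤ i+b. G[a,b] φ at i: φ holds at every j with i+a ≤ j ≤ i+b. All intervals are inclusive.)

Check G[≤1] ((p4 ∨ p2) ∧ p3) at each j in [2,8]:
  j=2: fails at 2
  j=3: fails at 4
  j=4: fails at 4
  j=5: fails at 6
  j=6: fails at 6
  j=7: fails at 7
  j=8: fails at 9
No position in the window satisfies it → formula fails.

No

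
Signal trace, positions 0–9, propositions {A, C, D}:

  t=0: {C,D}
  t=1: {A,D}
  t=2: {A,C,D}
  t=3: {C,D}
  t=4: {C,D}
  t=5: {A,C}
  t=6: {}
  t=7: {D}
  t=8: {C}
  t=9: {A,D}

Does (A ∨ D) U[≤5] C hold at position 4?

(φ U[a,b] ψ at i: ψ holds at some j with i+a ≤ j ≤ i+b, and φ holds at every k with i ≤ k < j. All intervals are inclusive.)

Holds

Need some j in [4,9] with C, and (A ∨ D) at every k in [4,j-1].
  j=4: C holds; no prefix to check → satisfied.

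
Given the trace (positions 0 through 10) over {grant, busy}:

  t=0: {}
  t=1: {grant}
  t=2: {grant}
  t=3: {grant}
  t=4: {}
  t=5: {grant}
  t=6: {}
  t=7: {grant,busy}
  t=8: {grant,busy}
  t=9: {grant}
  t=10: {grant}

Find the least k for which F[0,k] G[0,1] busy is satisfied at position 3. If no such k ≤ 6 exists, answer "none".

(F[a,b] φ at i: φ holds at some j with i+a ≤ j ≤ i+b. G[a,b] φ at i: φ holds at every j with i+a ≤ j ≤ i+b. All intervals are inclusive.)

Scan j = 3,4,… for G[0,1] busy:
  j=3: fails
  j=4: fails
  j=5: fails
  j=6: fails
  j=7: holds
First hit at j=7, so smallest k = 7-3 = 4.

4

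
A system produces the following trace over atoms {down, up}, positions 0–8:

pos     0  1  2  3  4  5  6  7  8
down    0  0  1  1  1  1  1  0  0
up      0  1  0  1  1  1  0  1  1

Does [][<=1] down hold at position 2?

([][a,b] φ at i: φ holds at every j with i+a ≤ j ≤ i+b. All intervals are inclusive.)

Check down at every j in [2,3]:
  j=2: true
  j=3: true
All positions satisfy it → formula holds.

True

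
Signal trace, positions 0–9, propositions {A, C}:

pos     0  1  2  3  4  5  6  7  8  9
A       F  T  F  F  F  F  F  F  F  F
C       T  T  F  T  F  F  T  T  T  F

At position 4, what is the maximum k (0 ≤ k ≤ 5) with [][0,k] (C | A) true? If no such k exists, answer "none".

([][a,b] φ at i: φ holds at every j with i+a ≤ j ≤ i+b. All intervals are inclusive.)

(C | A) must hold from j=4 onward; find where it first fails.
  j=4: fails → no k works.

none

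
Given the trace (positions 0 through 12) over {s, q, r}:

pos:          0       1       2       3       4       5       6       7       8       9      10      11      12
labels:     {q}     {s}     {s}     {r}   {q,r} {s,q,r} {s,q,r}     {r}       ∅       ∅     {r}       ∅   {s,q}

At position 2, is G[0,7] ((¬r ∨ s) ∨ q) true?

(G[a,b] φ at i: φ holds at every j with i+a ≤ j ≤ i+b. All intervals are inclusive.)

No

Check ((¬r ∨ s) ∨ q) at every j in [2,9]:
  j=2: true
  j=3: false
  j=4: true
  j=5: true
  j=6: true
  j=7: false
  j=8: true
  j=9: true
Fails at j=3 → formula fails.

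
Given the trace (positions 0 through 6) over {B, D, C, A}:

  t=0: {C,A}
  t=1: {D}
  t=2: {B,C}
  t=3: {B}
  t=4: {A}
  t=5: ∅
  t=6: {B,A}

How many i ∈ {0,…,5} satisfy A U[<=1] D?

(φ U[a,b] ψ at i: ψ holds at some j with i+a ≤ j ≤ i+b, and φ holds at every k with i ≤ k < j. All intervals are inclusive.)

Evaluate at each i in [0,5]:
  i=0: ✓ (rhs at j=1; lhs holds on [0,0])
  i=1: ✓ (rhs at j=1)
  i=2: ✗ (no rhs in [2,3])
  i=3: ✗ (no rhs in [3,4])
  i=4: ✗ (no rhs in [4,5])
  i=5: ✗ (no rhs in [5,6])
Positions where it holds: {0, 1} → 2.

2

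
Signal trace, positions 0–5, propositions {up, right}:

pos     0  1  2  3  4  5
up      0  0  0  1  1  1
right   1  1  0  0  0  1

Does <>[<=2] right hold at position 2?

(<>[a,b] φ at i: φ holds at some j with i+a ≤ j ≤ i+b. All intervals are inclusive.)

Check right at each j in [2,4]:
  j=2: false
  j=3: false
  j=4: false
No position in the window satisfies it → formula fails.

False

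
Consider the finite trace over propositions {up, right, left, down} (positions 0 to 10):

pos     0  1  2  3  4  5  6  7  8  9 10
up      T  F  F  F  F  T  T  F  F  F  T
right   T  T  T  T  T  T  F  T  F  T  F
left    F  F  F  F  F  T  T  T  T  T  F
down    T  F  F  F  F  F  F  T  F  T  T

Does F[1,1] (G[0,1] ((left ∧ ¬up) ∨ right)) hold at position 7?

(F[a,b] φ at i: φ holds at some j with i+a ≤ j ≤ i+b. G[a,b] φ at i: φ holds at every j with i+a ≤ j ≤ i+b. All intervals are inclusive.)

Holds

Check G[0,1] ((left ∧ ¬up) ∨ right) at each j in [8,8]:
  j=8: holds on [8,9]
Found at j=8 → formula holds.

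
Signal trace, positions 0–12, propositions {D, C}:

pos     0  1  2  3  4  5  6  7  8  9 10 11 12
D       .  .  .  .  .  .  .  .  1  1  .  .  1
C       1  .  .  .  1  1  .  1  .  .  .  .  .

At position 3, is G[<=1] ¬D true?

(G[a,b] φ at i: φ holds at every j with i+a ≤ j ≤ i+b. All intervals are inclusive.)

Check ¬D at every j in [3,4]:
  j=3: true
  j=4: true
All positions satisfy it → formula holds.

Yes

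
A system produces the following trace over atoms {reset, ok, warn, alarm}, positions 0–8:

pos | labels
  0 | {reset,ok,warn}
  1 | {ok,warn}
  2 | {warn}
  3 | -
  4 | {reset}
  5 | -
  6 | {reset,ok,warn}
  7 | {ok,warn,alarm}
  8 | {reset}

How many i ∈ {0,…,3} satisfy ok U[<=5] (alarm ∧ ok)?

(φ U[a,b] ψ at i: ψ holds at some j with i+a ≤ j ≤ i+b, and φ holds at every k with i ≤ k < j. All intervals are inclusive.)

Evaluate at each i in [0,3]:
  i=0: ✗ (no rhs in [0,5])
  i=1: ✗ (no rhs in [1,6])
  i=2: ✗ (lhs fails at k=2 before rhs at j=7)
  i=3: ✗ (lhs fails at k=3 before rhs at j=7)
Positions where it holds: {} → 0.

0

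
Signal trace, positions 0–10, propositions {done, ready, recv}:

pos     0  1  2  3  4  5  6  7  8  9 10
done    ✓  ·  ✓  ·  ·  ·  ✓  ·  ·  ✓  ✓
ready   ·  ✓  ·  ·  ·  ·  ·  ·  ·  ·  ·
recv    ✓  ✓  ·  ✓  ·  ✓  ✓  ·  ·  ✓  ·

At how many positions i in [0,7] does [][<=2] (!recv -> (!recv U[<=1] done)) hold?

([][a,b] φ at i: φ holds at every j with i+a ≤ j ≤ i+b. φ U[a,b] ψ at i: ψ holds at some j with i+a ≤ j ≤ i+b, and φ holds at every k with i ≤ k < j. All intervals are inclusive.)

Evaluate at each i in [0,7]:
  i=0: ✓ (all of [0,2])
  i=1: ✓ (all of [1,3])
  i=2: ✗ (fails at j=4)
  i=3: ✗ (fails at j=4)
  i=4: ✗ (fails at j=4)
  i=5: ✗ (fails at j=7)
  i=6: ✗ (fails at j=7)
  i=7: ✗ (fails at j=7)
Positions where it holds: {0, 1} → 2.

2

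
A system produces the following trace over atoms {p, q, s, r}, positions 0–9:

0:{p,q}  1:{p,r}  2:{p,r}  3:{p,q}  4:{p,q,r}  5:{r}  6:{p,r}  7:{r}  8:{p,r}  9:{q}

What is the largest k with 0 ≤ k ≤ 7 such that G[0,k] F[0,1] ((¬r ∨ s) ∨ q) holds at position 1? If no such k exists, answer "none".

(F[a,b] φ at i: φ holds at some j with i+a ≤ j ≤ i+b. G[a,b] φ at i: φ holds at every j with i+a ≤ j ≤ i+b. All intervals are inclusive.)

F[0,1] ((¬r ∨ s) ∨ q) must hold from j=1 onward; find where it first fails.
  j=1: fails → no k works.

none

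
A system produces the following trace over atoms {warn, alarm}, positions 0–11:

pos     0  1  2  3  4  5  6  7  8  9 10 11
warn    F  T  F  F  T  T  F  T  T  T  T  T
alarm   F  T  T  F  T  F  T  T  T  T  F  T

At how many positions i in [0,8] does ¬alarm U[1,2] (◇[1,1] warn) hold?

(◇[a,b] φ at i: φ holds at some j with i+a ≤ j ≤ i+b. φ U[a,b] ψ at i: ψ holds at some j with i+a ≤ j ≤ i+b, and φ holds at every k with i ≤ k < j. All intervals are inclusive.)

2

Evaluate at each i in [0,8]:
  i=0: ✗ (no rhs in [1,2])
  i=1: ✗ (lhs fails at k=1 before rhs at j=3)
  i=2: ✗ (lhs fails at k=2 before rhs at j=3)
  i=3: ✓ (rhs at j=4; lhs holds on [3,3])
  i=4: ✗ (lhs fails at k=4 before rhs at j=6)
  i=5: ✓ (rhs at j=6; lhs holds on [5,5])
  i=6: ✗ (lhs fails at k=6 before rhs at j=7)
  i=7: ✗ (lhs fails at k=7 before rhs at j=8)
  i=8: ✗ (lhs fails at k=8 before rhs at j=9)
Positions where it holds: {3, 5} → 2.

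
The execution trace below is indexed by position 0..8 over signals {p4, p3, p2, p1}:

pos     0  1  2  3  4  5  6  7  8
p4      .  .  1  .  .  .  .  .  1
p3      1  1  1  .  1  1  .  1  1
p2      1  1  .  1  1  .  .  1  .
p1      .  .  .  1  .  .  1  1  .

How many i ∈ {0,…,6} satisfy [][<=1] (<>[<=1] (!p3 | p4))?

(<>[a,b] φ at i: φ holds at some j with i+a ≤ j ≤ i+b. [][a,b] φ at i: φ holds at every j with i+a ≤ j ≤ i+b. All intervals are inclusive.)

4

Evaluate at each i in [0,6]:
  i=0: ✗ (fails at j=0)
  i=1: ✓ (all of [1,2])
  i=2: ✓ (all of [2,3])
  i=3: ✗ (fails at j=4)
  i=4: ✗ (fails at j=4)
  i=5: ✓ (all of [5,6])
  i=6: ✓ (all of [6,7])
Positions where it holds: {1, 2, 5, 6} → 4.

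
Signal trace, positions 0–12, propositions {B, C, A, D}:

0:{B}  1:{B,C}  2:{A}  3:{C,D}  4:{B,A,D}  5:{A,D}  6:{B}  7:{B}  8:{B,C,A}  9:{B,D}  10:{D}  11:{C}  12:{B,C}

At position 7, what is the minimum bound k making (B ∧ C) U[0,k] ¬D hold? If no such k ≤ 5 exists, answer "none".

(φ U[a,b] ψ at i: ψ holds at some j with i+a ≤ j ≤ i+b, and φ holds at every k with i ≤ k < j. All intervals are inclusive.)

0

Need earliest j ≥ 7 with ¬D, and (B ∧ C) at every k in [7,j-1].
  j=7: rhs holds (empty prefix). k = 0.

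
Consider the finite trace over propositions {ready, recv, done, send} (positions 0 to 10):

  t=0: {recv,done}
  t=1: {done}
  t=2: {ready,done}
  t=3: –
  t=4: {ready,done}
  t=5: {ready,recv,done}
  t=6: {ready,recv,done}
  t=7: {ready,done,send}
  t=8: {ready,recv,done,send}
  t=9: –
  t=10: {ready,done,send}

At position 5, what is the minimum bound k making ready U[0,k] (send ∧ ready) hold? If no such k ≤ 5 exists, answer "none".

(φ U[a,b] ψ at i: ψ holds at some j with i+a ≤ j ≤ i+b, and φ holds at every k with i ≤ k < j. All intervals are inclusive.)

2

Need earliest j ≥ 5 with (send ∧ ready), and ready at every k in [5,j-1].
  j=5: rhs fails.
  j=6: rhs fails.
  j=7: rhs holds; lhs holds on [5,6]. k = 2.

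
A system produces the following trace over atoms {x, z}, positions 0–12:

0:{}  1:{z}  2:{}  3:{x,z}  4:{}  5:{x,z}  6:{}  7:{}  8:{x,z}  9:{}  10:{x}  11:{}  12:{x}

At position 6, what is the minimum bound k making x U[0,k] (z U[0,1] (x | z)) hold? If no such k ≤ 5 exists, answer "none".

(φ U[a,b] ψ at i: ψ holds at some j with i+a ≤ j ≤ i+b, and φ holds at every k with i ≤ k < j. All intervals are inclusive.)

none

Need earliest j ≥ 6 with (z U[0,1] (x | z)), and x at every k in [6,j-1].
  j=6: rhs fails.
  j=7: rhs fails.
  j=8: rhs holds but lhs fails at k=6.
  j=9: rhs fails.
  j=10: rhs holds but lhs fails at k=6.
  j=11: rhs fails.
No witness within the range → none.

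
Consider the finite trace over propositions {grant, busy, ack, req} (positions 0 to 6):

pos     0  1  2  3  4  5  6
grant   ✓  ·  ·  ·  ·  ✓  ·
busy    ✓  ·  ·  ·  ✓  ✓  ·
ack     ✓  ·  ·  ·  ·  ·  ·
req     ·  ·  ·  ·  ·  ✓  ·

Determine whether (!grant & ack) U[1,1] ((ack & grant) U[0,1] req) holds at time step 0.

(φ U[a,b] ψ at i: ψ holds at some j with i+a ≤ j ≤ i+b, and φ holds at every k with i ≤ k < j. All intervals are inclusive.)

Need some j in [1,1] with ((ack & grant) U[0,1] req), and (!grant & ack) at every k in [0,j-1].
  j=1: ((ack & grant) U[0,1] req) — fails.
No j in the window works → until fails.

False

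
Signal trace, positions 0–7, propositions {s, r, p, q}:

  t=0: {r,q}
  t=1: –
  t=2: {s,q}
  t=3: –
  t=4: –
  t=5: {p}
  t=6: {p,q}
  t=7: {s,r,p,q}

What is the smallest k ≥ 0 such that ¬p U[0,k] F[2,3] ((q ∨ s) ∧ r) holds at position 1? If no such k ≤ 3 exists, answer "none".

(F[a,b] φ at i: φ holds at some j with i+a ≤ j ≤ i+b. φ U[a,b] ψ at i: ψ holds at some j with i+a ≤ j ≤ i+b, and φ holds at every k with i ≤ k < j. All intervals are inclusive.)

Need earliest j ≥ 1 with F[2,3] ((q ∨ s) ∧ r), and ¬p at every k in [1,j-1].
  j=1: rhs fails.
  j=2: rhs fails.
  j=3: rhs fails.
  j=4: rhs holds; lhs holds on [1,3]. k = 3.

3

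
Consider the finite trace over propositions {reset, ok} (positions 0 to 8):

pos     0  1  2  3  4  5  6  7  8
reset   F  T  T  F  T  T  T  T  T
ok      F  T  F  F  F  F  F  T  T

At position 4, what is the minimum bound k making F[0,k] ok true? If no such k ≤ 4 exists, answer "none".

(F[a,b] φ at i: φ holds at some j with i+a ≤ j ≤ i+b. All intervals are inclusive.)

Scan j = 4,5,… for ok:
  j=4: fails
  j=5: fails
  j=6: fails
  j=7: holds
First hit at j=7, so smallest k = 7-4 = 3.

3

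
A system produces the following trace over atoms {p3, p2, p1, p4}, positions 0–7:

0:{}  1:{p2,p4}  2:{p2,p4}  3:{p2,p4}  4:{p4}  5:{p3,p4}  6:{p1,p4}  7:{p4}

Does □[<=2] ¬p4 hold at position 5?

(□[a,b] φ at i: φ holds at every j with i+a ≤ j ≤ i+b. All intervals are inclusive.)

Check ¬p4 at every j in [5,7]:
  j=5: false
  j=6: false
  j=7: false
Fails at j=5 → formula fails.

Does not hold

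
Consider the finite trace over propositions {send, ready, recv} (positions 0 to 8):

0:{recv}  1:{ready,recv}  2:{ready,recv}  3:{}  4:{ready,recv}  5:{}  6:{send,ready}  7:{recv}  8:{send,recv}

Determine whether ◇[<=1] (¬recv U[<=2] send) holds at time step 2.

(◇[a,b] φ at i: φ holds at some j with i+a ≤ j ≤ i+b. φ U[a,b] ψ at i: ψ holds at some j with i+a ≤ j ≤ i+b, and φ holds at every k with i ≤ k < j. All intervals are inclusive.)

Check (¬recv U[<=2] send) at each j in [2,3]:
  j=2: fails
  j=3: fails
No position in the window satisfies it → formula fails.

Does not hold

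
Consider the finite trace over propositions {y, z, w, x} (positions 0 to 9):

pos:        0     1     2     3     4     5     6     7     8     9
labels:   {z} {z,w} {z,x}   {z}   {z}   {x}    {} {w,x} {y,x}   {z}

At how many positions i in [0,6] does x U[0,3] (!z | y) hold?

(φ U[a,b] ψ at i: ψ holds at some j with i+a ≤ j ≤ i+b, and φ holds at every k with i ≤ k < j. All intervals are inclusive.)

2

Evaluate at each i in [0,6]:
  i=0: ✗ (no rhs in [0,3])
  i=1: ✗ (no rhs in [1,4])
  i=2: ✗ (lhs fails at k=3 before rhs at j=5)
  i=3: ✗ (lhs fails at k=3 before rhs at j=5)
  i=4: ✗ (lhs fails at k=4 before rhs at j=5)
  i=5: ✓ (rhs at j=5)
  i=6: ✓ (rhs at j=6)
Positions where it holds: {5, 6} → 2.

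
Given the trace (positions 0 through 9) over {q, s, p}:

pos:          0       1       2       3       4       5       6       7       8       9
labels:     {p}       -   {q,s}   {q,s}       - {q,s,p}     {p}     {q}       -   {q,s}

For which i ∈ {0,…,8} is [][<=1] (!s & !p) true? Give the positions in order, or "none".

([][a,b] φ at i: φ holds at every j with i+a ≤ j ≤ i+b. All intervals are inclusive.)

Evaluate at each i in [0,8]:
  i=0: ✗ (fails at j=0)
  i=1: ✗ (fails at j=2)
  i=2: ✗ (fails at j=2)
  i=3: ✗ (fails at j=3)
  i=4: ✗ (fails at j=5)
  i=5: ✗ (fails at j=5)
  i=6: ✗ (fails at j=6)
  i=7: ✓ (all of [7,8])
  i=8: ✗ (fails at j=9)

7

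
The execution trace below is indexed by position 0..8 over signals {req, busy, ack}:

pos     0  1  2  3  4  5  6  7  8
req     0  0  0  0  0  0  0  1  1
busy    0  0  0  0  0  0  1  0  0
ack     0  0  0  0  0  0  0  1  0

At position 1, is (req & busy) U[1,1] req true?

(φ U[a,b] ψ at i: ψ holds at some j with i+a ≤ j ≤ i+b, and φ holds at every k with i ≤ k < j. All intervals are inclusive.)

False

Need some j in [2,2] with req, and (req & busy) at every k in [1,j-1].
  j=2: req false.
No j in the window works → until fails.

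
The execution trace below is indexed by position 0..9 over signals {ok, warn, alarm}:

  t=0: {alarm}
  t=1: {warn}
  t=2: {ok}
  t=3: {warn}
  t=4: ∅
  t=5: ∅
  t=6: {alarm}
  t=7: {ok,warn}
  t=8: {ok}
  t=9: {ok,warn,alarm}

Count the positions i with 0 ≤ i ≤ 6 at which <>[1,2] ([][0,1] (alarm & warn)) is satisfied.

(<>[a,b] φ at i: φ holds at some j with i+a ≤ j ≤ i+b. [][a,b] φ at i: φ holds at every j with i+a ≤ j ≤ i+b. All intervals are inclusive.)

0

Evaluate at each i in [0,6]:
  i=0: ✗ (none in [1,2])
  i=1: ✗ (none in [2,3])
  i=2: ✗ (none in [3,4])
  i=3: ✗ (none in [4,5])
  i=4: ✗ (none in [5,6])
  i=5: ✗ (none in [6,7])
  i=6: ✗ (none in [7,8])
Positions where it holds: {} → 0.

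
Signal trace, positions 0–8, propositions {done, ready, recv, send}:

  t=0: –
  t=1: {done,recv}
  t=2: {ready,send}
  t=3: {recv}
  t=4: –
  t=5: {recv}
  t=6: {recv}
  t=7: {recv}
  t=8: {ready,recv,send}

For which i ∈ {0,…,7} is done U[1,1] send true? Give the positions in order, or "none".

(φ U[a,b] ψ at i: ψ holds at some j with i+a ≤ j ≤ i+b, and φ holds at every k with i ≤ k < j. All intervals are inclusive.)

1

Evaluate at each i in [0,7]:
  i=0: ✗ (no rhs in [1,1])
  i=1: ✓ (rhs at j=2; lhs holds on [1,1])
  i=2: ✗ (no rhs in [3,3])
  i=3: ✗ (no rhs in [4,4])
  i=4: ✗ (no rhs in [5,5])
  i=5: ✗ (no rhs in [6,6])
  i=6: ✗ (no rhs in [7,7])
  i=7: ✗ (lhs fails at k=7 before rhs at j=8)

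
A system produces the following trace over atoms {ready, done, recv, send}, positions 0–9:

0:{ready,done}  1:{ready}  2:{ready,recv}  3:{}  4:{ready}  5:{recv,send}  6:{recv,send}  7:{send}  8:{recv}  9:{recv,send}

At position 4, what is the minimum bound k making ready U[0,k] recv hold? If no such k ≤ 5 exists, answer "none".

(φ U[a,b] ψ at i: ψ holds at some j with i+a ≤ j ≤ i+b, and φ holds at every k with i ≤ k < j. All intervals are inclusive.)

1

Need earliest j ≥ 4 with recv, and ready at every k in [4,j-1].
  j=4: rhs fails.
  j=5: rhs holds; lhs holds on [4,4]. k = 1.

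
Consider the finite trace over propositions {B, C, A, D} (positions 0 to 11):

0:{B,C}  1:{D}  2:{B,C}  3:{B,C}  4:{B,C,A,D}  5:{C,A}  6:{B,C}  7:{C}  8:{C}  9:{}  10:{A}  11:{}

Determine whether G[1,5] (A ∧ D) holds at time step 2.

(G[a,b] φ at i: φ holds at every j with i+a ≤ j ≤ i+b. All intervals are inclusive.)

Does not hold

Check (A ∧ D) at every j in [3,7]:
  j=3: false
  j=4: true
  j=5: false
  j=6: false
  j=7: false
Fails at j=3 → formula fails.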